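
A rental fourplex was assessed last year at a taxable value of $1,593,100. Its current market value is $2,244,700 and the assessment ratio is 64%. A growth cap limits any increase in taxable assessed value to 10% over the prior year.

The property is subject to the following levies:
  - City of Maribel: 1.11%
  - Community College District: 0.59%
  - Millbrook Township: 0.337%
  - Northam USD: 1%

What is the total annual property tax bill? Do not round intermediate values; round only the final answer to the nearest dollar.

$43,630

Uncapped assessed value = $2,244,700 × 0.64 = $1,436,608
Cap limit = $1,593,100 × 1.1 = $1,752,410
Taxable assessed value = min($1,436,608, $1,752,410) = $1,436,608 (cap does not bind)
City of Maribel: $1,436,608 × 0.0111 = $15,946.3488
Community College District: $1,436,608 × 0.0059 = $8,475.9872
Millbrook Township: $1,436,608 × 0.00337 = $4,841.36896
Northam USD: $1,436,608 × 0.01 = $14,366.08
Total = $43,629.78496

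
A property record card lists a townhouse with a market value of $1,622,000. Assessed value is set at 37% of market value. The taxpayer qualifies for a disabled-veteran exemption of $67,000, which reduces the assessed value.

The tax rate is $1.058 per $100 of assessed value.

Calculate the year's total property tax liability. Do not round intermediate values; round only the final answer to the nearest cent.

Assessed value = $1,622,000 × 0.37 = $600,140
Taxable value = $600,140 − $67,000 = $533,140
Tax = $533,140 × 0.01058 = $5,640.6212

$5,640.62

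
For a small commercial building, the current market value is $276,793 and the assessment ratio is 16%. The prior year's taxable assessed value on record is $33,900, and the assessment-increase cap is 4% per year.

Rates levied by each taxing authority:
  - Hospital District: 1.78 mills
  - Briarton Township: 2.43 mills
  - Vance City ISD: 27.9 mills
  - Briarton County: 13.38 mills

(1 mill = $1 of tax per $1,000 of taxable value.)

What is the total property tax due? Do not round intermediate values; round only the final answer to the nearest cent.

Uncapped assessed value = $276,793 × 0.16 = $44,286.88
Cap limit = $33,900 × 1.04 = $35,256
Taxable assessed value = min($44,286.88, $35,256) = $35,256 (cap binds)
Hospital District: $35,256 × 0.00178 = $62.75568
Briarton Township: $35,256 × 0.00243 = $85.67208
Vance City ISD: $35,256 × 0.0279 = $983.6424
Briarton County: $35,256 × 0.01338 = $471.72528
Total = $1,603.79544

$1,603.80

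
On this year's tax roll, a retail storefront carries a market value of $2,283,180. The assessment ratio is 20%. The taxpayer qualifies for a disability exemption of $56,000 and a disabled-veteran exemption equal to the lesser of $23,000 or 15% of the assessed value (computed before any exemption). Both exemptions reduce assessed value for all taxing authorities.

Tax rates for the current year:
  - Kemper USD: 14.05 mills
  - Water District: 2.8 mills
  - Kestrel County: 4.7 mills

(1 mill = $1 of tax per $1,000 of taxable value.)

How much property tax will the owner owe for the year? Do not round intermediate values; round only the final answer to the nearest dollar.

$8,138

Assessed value = $2,283,180 × 0.2 = $456,636
Disabled-veteran exemption = min($23,000, 15% × $456,636) = min($23,000, $68,495.4) = $23,000 (dollar cap binds)
Taxable value = $456,636 − $56,000 − $23,000 = $377,636
Kemper USD: $377,636 × 0.01405 = $5,305.7858
Water District: $377,636 × 0.0028 = $1,057.3808
Kestrel County: $377,636 × 0.0047 = $1,774.8892
Total = $8,138.0558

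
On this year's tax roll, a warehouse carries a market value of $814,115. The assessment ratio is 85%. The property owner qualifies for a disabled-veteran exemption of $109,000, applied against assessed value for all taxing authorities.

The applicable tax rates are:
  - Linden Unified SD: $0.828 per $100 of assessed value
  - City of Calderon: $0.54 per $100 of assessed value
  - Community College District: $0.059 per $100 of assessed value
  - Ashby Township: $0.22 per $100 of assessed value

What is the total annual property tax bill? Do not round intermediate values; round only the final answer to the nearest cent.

Assessed value = $814,115 × 0.85 = $691,997.75
Taxable value = $691,997.75 − $109,000 = $582,997.75
Linden Unified SD: $582,997.75 × 0.00828 = $4,827.22137
City of Calderon: $582,997.75 × 0.0054 = $3,148.18785
Community College District: $582,997.75 × 0.00059 = $343.9686725
Ashby Township: $582,997.75 × 0.0022 = $1,282.59505
Total = $4,827.22137 + $3,148.18785 + $343.9686725 + $1,282.59505 = $9,601.9729425

$9,601.97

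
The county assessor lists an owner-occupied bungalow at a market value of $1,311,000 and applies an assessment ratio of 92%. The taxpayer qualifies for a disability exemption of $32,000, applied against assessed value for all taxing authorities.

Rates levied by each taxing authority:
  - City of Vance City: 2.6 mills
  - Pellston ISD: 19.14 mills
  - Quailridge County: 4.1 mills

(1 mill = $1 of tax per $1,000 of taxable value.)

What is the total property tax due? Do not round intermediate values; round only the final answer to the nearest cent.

$30,339.26

Assessed value = $1,311,000 × 0.92 = $1,206,120
Taxable value = $1,206,120 − $32,000 = $1,174,120
City of Vance City: $1,174,120 × 0.0026 = $3,052.712
Pellston ISD: $1,174,120 × 0.01914 = $22,472.6568
Quailridge County: $1,174,120 × 0.0041 = $4,813.892
Total = $3,052.712 + $22,472.6568 + $4,813.892 = $30,339.2608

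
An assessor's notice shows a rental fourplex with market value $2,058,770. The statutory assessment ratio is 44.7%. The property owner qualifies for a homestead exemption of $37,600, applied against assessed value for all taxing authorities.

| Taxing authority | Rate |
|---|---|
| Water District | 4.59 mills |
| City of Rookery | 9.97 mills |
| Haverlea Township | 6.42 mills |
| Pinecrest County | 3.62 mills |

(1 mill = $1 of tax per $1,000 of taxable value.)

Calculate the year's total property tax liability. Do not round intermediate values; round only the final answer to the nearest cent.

Assessed value = $2,058,770 × 0.447 = $920,270.19
Taxable value = $920,270.19 − $37,600 = $882,670.19
Water District: $882,670.19 × 0.00459 = $4,051.4561721
City of Rookery: $882,670.19 × 0.00997 = $8,800.2217943
Haverlea Township: $882,670.19 × 0.00642 = $5,666.7426198
Pinecrest County: $882,670.19 × 0.00362 = $3,195.2660878
Total = $4,051.4561721 + $8,800.2217943 + $5,666.7426198 + $3,195.2660878 = $21,713.686674

$21,713.69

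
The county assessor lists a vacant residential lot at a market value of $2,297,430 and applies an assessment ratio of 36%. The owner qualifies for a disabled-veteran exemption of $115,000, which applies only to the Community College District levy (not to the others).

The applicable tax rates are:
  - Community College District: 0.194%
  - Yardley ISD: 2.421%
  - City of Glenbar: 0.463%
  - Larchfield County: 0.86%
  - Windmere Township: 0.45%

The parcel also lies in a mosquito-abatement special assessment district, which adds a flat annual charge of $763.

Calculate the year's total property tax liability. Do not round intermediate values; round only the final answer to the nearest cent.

Assessed value = $2,297,430 × 0.36 = $827,074.8
Community College District: ($827,074.8 − $115,000) × 0.00194 = $712,074.8 × 0.00194 = $1,381.425112
Yardley ISD: $827,074.8 × 0.02421 = $20,023.480908
City of Glenbar: $827,074.8 × 0.00463 = $3,829.356324
Larchfield County: $827,074.8 × 0.0086 = $7,112.84328
Windmere Township: $827,074.8 × 0.0045 = $3,721.8366
Levies subtotal = $36,068.942224
Total = $36,068.942224 + $763 = $36,831.942224

$36,831.94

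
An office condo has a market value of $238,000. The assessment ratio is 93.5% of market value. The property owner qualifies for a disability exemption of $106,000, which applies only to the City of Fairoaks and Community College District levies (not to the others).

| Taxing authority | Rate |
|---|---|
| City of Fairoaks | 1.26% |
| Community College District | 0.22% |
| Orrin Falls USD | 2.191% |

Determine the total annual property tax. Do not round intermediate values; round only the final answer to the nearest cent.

$6,600.28

Assessed value = $238,000 × 0.935 = $222,530
City of Fairoaks: ($222,530 − $106,000) × 0.0126 = $116,530 × 0.0126 = $1,468.278
Community College District: ($222,530 − $106,000) × 0.0022 = $116,530 × 0.0022 = $256.366
Orrin Falls USD: $222,530 × 0.02191 = $4,875.6323
Total = $6,600.2763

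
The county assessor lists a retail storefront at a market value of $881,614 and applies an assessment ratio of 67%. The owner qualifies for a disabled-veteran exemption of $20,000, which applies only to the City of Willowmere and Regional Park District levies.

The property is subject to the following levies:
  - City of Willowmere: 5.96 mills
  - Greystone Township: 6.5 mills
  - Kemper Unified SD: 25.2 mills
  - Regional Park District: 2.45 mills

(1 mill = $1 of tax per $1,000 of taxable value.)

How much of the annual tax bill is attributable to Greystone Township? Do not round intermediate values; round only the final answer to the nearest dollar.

Assessed value = $881,614 × 0.67 = $590,681.38
Greystone Township taxable value = $590,681.38 (exemption does not apply)
Greystone Township levy = $590,681.38 × 0.0065 = $3,839.42897

$3,839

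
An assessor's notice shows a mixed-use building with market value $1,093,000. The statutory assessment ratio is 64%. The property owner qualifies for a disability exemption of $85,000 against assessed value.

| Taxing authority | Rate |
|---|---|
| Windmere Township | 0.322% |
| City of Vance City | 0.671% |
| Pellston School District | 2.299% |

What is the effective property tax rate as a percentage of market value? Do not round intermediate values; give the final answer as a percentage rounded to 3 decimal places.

1.851%

Assessed value = $1,093,000 × 0.64 = $699,520
Taxable value = $699,520 − $85,000 = $614,520
Windmere Township: $614,520 × 0.00322 = $1,978.7544
City of Vance City: $614,520 × 0.00671 = $4,123.4292
Pellston School District: $614,520 × 0.02299 = $14,127.8148
Total tax = $20,229.9984
Effective rate = $20,229.9984 ÷ $1,093,000 = 1.851% of market value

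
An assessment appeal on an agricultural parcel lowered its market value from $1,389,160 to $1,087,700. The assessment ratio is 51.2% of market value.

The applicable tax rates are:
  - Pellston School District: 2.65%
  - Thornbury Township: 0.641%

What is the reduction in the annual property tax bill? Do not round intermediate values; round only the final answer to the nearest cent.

$5,079.58

Old assessed value = $1,389,160 × 0.512 = $711,249.92
New assessed value = $1,087,700 × 0.512 = $556,902.4
Combined rate = 0.0265 + 0.00641 = 0.03291
Old tax = $711,249.92 × 0.03291 = $23,407.2348672
New tax = $556,902.4 × 0.03291 = $18,327.657984
Reduction = $23,407.2348672 − $18,327.657984 = $5,079.5768832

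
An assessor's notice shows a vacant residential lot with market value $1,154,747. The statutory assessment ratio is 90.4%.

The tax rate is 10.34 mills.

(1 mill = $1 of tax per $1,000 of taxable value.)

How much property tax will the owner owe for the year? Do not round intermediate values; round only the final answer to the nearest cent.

Assessed value = $1,154,747 × 0.904 = $1,043,891.288
Tax = $1,043,891.288 × 0.01034 = $10,793.83591792

$10,793.84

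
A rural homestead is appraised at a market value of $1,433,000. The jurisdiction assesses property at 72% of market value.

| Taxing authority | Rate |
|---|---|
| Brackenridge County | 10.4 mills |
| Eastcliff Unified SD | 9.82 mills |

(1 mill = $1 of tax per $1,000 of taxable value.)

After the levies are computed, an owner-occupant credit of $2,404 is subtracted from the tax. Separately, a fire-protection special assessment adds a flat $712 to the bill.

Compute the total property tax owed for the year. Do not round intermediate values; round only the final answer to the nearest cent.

$19,170.19

Assessed value = $1,433,000 × 0.72 = $1,031,760
Brackenridge County: $1,031,760 × 0.0104 = $10,730.304
Eastcliff Unified SD: $1,031,760 × 0.00982 = $10,131.8832
Levies subtotal = $20,862.1872
After credit = $20,862.1872 − $2,404 = $18,458.1872
Total = $18,458.1872 + $712 = $19,170.1872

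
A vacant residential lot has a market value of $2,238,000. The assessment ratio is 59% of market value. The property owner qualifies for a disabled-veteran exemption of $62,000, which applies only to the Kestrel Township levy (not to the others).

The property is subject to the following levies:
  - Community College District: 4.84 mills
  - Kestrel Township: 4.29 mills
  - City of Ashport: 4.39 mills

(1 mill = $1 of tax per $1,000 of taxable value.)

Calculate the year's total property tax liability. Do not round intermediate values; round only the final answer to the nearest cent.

$17,586.10

Assessed value = $2,238,000 × 0.59 = $1,320,420
Community College District: $1,320,420 × 0.00484 = $6,390.8328
Kestrel Township: ($1,320,420 − $62,000) × 0.00429 = $1,258,420 × 0.00429 = $5,398.6218
City of Ashport: $1,320,420 × 0.00439 = $5,796.6438
Total = $17,586.0984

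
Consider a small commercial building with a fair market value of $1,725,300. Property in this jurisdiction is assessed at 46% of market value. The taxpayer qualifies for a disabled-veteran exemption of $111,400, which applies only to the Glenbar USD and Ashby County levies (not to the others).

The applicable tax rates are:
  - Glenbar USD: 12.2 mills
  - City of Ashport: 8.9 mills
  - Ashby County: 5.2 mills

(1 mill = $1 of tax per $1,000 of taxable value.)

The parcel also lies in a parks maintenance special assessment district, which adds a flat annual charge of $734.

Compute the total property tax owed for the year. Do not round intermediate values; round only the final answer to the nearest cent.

$19,668.32

Assessed value = $1,725,300 × 0.46 = $793,638
Glenbar USD: ($793,638 − $111,400) × 0.0122 = $682,238 × 0.0122 = $8,323.3036
City of Ashport: $793,638 × 0.0089 = $7,063.3782
Ashby County: ($793,638 − $111,400) × 0.0052 = $682,238 × 0.0052 = $3,547.6376
Levies subtotal = $18,934.3194
Total = $18,934.3194 + $734 = $19,668.3194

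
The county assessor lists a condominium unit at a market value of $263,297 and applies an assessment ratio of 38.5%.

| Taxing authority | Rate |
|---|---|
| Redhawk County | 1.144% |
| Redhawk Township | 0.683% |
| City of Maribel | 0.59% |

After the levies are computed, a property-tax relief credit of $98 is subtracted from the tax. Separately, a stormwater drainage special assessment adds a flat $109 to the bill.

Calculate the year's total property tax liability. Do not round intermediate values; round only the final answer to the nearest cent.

Assessed value = $263,297 × 0.385 = $101,369.345
Redhawk County: $101,369.345 × 0.01144 = $1,159.6653068
Redhawk Township: $101,369.345 × 0.00683 = $692.35262635
City of Maribel: $101,369.345 × 0.0059 = $598.0791355
Levies subtotal = $2,450.09706865
After credit = $2,450.09706865 − $98 = $2,352.09706865
Total = $2,352.09706865 + $109 = $2,461.09706865

$2,461.10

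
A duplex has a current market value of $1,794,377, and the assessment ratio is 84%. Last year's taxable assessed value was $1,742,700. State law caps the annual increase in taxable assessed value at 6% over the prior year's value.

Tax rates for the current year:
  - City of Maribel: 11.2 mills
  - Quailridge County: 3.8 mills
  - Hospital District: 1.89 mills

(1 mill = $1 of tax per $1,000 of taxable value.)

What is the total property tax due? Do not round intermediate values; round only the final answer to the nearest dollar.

$25,458

Uncapped assessed value = $1,794,377 × 0.84 = $1,507,276.68
Cap limit = $1,742,700 × 1.06 = $1,847,262
Taxable assessed value = min($1,507,276.68, $1,847,262) = $1,507,276.68 (cap does not bind)
City of Maribel: $1,507,276.68 × 0.0112 = $16,881.498816
Quailridge County: $1,507,276.68 × 0.0038 = $5,727.651384
Hospital District: $1,507,276.68 × 0.00189 = $2,848.7529252
Total = $25,457.9031252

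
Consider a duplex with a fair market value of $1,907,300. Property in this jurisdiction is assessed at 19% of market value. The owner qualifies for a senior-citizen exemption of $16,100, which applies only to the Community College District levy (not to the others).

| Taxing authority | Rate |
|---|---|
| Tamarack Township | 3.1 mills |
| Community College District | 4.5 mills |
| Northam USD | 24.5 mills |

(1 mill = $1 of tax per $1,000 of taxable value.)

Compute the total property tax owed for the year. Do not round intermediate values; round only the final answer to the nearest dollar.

$11,560

Assessed value = $1,907,300 × 0.19 = $362,387
Tamarack Township: $362,387 × 0.0031 = $1,123.3997
Community College District: ($362,387 − $16,100) × 0.0045 = $346,287 × 0.0045 = $1,558.2915
Northam USD: $362,387 × 0.0245 = $8,878.4815
Total = $11,560.1727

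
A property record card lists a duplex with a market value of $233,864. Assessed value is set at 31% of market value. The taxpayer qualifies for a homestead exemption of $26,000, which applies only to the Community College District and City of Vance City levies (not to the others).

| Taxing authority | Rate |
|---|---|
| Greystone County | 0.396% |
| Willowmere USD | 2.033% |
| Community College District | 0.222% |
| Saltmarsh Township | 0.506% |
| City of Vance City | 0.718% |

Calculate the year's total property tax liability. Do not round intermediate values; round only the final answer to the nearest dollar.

Assessed value = $233,864 × 0.31 = $72,497.84
Greystone County: $72,497.84 × 0.00396 = $287.0914464
Willowmere USD: $72,497.84 × 0.02033 = $1,473.8810872
Community College District: ($72,497.84 − $26,000) × 0.00222 = $46,497.84 × 0.00222 = $103.2252048
Saltmarsh Township: $72,497.84 × 0.00506 = $366.8390704
City of Vance City: ($72,497.84 − $26,000) × 0.00718 = $46,497.84 × 0.00718 = $333.8544912
Total = $2,564.8913

$2,565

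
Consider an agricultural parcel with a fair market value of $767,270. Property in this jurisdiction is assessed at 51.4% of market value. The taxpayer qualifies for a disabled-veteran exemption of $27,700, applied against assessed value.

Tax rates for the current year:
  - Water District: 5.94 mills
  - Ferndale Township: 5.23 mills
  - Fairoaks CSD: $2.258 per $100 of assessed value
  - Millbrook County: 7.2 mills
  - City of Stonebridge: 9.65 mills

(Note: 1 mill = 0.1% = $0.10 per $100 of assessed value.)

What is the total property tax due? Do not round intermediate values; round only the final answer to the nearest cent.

$18,553.85

Assessed value = $767,270 × 0.514 = $394,376.78
Taxable value = $394,376.78 − $27,700 = $366,676.78
Water District: $366,676.78 × 0.00594 = $2,178.0600732
Ferndale Township: $366,676.78 × 0.00523 = $1,917.7195594
Fairoaks CSD: $366,676.78 × 0.02258 = $8,279.5616924
Millbrook County: $366,676.78 × 0.0072 = $2,640.072816
City of Stonebridge: $366,676.78 × 0.00965 = $3,538.430927
Total = $18,553.845068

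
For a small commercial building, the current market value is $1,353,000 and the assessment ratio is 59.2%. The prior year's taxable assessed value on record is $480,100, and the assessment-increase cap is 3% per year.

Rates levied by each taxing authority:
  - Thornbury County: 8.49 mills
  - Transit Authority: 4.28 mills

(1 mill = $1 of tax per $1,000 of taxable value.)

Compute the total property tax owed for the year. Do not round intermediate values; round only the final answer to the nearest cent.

Uncapped assessed value = $1,353,000 × 0.592 = $800,976
Cap limit = $480,100 × 1.03 = $494,503
Taxable assessed value = min($800,976, $494,503) = $494,503 (cap binds)
Thornbury County: $494,503 × 0.00849 = $4,198.33047
Transit Authority: $494,503 × 0.00428 = $2,116.47284
Total = $6,314.80331

$6,314.80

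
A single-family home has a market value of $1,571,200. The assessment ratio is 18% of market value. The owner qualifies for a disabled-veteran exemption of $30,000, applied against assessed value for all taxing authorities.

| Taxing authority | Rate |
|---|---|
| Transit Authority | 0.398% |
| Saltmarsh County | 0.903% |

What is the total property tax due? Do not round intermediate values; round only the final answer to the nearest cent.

Assessed value = $1,571,200 × 0.18 = $282,816
Taxable value = $282,816 − $30,000 = $252,816
Transit Authority: $252,816 × 0.00398 = $1,006.20768
Saltmarsh County: $252,816 × 0.00903 = $2,282.92848
Total = $1,006.20768 + $2,282.92848 = $3,289.13616

$3,289.14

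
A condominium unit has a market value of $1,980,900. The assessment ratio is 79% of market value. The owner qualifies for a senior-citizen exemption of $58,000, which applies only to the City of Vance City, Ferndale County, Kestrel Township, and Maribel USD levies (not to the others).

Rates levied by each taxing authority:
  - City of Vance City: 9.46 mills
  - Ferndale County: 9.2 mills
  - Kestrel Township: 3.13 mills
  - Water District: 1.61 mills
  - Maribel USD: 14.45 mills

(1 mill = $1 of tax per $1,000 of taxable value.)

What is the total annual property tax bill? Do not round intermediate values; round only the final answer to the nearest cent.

Assessed value = $1,980,900 × 0.79 = $1,564,911
City of Vance City: ($1,564,911 − $58,000) × 0.00946 = $1,506,911 × 0.00946 = $14,255.37806
Ferndale County: ($1,564,911 − $58,000) × 0.0092 = $1,506,911 × 0.0092 = $13,863.5812
Kestrel Township: ($1,564,911 − $58,000) × 0.00313 = $1,506,911 × 0.00313 = $4,716.63143
Water District: $1,564,911 × 0.00161 = $2,519.50671
Maribel USD: ($1,564,911 − $58,000) × 0.01445 = $1,506,911 × 0.01445 = $21,774.86395
Total = $57,129.96135

$57,129.96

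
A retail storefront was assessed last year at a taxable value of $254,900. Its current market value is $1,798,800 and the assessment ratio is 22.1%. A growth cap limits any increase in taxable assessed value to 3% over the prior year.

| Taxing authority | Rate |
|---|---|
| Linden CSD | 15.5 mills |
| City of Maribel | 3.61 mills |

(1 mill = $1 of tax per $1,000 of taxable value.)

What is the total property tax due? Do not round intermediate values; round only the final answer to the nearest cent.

Uncapped assessed value = $1,798,800 × 0.221 = $397,534.8
Cap limit = $254,900 × 1.03 = $262,547
Taxable assessed value = min($397,534.8, $262,547) = $262,547 (cap binds)
Linden CSD: $262,547 × 0.0155 = $4,069.4785
City of Maribel: $262,547 × 0.00361 = $947.79467
Total = $5,017.27317

$5,017.27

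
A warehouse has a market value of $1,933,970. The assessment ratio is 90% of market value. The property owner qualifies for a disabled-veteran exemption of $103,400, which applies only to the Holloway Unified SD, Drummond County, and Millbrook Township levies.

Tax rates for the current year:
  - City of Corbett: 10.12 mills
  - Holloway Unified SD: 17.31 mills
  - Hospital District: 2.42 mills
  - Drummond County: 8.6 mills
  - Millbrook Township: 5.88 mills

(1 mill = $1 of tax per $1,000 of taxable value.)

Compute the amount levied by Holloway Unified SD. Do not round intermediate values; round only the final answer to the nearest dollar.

Assessed value = $1,933,970 × 0.9 = $1,740,573
Holloway Unified SD taxable value = $1,740,573 − $103,400 = $1,637,173
Holloway Unified SD levy = $1,637,173 × 0.01731 = $28,339.46463

$28,339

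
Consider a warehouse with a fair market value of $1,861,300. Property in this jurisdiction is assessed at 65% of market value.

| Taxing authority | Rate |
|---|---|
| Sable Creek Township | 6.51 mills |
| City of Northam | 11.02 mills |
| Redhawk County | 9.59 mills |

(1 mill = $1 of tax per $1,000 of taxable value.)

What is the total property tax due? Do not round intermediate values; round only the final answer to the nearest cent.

Assessed value = $1,861,300 × 0.65 = $1,209,845
Sable Creek Township: $1,209,845 × 0.00651 = $7,876.09095
City of Northam: $1,209,845 × 0.01102 = $13,332.4919
Redhawk County: $1,209,845 × 0.00959 = $11,602.41355
Total = $7,876.09095 + $13,332.4919 + $11,602.41355 = $32,810.9964

$32,811.00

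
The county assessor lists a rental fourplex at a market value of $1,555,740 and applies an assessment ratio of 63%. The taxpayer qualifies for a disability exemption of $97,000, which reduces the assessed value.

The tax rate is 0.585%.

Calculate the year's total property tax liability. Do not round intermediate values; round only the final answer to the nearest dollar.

$5,166

Assessed value = $1,555,740 × 0.63 = $980,116.2
Taxable value = $980,116.2 − $97,000 = $883,116.2
Tax = $883,116.2 × 0.00585 = $5,166.22977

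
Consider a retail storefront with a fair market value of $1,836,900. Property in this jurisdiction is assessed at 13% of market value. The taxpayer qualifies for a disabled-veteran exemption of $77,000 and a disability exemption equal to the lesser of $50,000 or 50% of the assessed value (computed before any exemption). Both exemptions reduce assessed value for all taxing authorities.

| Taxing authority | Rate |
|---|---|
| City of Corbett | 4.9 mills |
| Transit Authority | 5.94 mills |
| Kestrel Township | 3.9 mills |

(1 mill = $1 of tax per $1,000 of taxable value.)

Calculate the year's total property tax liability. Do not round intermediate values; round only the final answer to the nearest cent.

Assessed value = $1,836,900 × 0.13 = $238,797
Disability exemption = min($50,000, 50% × $238,797) = min($50,000, $119,398.5) = $50,000 (dollar cap binds)
Taxable value = $238,797 − $77,000 − $50,000 = $111,797
City of Corbett: $111,797 × 0.0049 = $547.8053
Transit Authority: $111,797 × 0.00594 = $664.07418
Kestrel Township: $111,797 × 0.0039 = $436.0083
Total = $1,647.88778

$1,647.89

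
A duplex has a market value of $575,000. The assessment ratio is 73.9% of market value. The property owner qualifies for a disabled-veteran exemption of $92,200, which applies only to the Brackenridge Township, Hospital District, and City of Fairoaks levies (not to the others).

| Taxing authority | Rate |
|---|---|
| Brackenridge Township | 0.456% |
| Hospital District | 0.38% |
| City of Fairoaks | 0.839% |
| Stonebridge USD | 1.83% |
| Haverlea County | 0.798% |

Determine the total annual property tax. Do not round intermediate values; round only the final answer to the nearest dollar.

$16,740

Assessed value = $575,000 × 0.739 = $424,925
Brackenridge Township: ($424,925 − $92,200) × 0.00456 = $332,725 × 0.00456 = $1,517.226
Hospital District: ($424,925 − $92,200) × 0.0038 = $332,725 × 0.0038 = $1,264.355
City of Fairoaks: ($424,925 − $92,200) × 0.00839 = $332,725 × 0.00839 = $2,791.56275
Stonebridge USD: $424,925 × 0.0183 = $7,776.1275
Haverlea County: $424,925 × 0.00798 = $3,390.9015
Total = $16,740.17275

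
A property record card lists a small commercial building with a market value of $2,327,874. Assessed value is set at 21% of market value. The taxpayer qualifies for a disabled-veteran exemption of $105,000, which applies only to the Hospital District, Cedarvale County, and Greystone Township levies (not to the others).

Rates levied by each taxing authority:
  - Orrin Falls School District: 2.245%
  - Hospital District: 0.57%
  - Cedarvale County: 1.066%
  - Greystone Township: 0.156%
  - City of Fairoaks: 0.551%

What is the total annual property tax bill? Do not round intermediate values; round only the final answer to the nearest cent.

$20,547.00

Assessed value = $2,327,874 × 0.21 = $488,853.54
Orrin Falls School District: $488,853.54 × 0.02245 = $10,974.761973
Hospital District: ($488,853.54 − $105,000) × 0.0057 = $383,853.54 × 0.0057 = $2,187.965178
Cedarvale County: ($488,853.54 − $105,000) × 0.01066 = $383,853.54 × 0.01066 = $4,091.8787364
Greystone Township: ($488,853.54 − $105,000) × 0.00156 = $383,853.54 × 0.00156 = $598.8115224
City of Fairoaks: $488,853.54 × 0.00551 = $2,693.5830054
Total = $20,547.0004152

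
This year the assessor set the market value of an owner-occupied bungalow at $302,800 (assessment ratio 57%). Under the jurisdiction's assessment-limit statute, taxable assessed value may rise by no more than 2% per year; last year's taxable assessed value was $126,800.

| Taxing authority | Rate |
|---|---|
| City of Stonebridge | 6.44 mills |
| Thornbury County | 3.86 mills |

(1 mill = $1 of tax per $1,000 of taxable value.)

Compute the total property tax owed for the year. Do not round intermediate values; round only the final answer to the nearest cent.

Uncapped assessed value = $302,800 × 0.57 = $172,596
Cap limit = $126,800 × 1.02 = $129,336
Taxable assessed value = min($172,596, $129,336) = $129,336 (cap binds)
City of Stonebridge: $129,336 × 0.00644 = $832.92384
Thornbury County: $129,336 × 0.00386 = $499.23696
Total = $1,332.1608

$1,332.16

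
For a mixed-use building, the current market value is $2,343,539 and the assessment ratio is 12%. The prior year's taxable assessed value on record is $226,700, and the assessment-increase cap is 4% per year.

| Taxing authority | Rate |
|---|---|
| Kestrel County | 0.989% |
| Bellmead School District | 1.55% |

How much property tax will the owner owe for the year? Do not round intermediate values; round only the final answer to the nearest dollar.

$5,986

Uncapped assessed value = $2,343,539 × 0.12 = $281,224.68
Cap limit = $226,700 × 1.04 = $235,768
Taxable assessed value = min($281,224.68, $235,768) = $235,768 (cap binds)
Kestrel County: $235,768 × 0.00989 = $2,331.74552
Bellmead School District: $235,768 × 0.0155 = $3,654.404
Total = $5,986.14952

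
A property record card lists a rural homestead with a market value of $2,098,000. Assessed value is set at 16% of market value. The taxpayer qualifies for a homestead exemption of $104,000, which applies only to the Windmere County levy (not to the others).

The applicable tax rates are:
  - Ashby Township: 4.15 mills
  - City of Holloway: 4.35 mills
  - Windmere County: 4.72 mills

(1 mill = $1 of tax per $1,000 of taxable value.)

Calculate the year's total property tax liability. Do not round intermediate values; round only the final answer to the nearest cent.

Assessed value = $2,098,000 × 0.16 = $335,680
Ashby Township: $335,680 × 0.00415 = $1,393.072
City of Holloway: $335,680 × 0.00435 = $1,460.208
Windmere County: ($335,680 − $104,000) × 0.00472 = $231,680 × 0.00472 = $1,093.5296
Total = $3,946.8096

$3,946.81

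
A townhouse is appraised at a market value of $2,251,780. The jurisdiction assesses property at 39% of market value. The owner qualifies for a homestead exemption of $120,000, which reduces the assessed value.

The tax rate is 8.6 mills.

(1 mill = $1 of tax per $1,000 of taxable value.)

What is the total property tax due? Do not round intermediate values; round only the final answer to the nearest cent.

Assessed value = $2,251,780 × 0.39 = $878,194.2
Taxable value = $878,194.2 − $120,000 = $758,194.2
Tax = $758,194.2 × 0.0086 = $6,520.47012

$6,520.47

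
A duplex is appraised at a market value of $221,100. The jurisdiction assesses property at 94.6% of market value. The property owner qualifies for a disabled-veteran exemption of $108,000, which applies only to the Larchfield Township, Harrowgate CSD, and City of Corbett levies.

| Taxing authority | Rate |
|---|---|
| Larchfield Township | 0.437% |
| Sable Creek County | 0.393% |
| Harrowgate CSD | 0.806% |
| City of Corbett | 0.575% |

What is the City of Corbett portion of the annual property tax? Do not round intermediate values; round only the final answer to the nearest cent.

$581.67

Assessed value = $221,100 × 0.946 = $209,160.6
City of Corbett taxable value = $209,160.6 − $108,000 = $101,160.6
City of Corbett levy = $101,160.6 × 0.00575 = $581.67345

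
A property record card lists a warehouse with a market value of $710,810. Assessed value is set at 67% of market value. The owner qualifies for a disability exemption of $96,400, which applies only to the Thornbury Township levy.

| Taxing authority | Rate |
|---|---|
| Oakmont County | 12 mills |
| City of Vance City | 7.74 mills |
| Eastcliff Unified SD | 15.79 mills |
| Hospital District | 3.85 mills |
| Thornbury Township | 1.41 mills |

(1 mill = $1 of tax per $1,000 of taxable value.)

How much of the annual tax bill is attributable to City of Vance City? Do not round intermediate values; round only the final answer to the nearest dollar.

Assessed value = $710,810 × 0.67 = $476,242.7
City of Vance City taxable value = $476,242.7 (exemption does not apply)
City of Vance City levy = $476,242.7 × 0.00774 = $3,686.118498

$3,686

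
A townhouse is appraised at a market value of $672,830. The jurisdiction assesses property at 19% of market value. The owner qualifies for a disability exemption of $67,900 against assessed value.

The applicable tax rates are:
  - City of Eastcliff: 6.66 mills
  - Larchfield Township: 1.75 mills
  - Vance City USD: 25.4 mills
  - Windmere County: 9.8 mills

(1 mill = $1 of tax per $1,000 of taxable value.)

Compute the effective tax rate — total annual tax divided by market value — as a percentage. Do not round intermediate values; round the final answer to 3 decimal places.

0.388%

Assessed value = $672,830 × 0.19 = $127,837.7
Taxable value = $127,837.7 − $67,900 = $59,937.7
City of Eastcliff: $59,937.7 × 0.00666 = $399.185082
Larchfield Township: $59,937.7 × 0.00175 = $104.890975
Vance City USD: $59,937.7 × 0.0254 = $1,522.41758
Windmere County: $59,937.7 × 0.0098 = $587.38946
Total tax = $2,613.883097
Effective rate = $2,613.883097 ÷ $672,830 = 0.388% of market value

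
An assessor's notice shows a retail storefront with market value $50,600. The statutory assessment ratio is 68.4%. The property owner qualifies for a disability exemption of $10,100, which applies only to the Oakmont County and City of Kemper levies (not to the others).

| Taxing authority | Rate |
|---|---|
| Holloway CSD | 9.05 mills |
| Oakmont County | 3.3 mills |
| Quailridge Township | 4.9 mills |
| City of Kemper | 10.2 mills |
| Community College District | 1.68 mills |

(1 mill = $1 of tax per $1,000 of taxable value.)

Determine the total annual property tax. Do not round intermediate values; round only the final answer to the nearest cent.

$871.85

Assessed value = $50,600 × 0.684 = $34,610.4
Holloway CSD: $34,610.4 × 0.00905 = $313.22412
Oakmont County: ($34,610.4 − $10,100) × 0.0033 = $24,510.4 × 0.0033 = $80.88432
Quailridge Township: $34,610.4 × 0.0049 = $169.59096
City of Kemper: ($34,610.4 − $10,100) × 0.0102 = $24,510.4 × 0.0102 = $250.00608
Community College District: $34,610.4 × 0.00168 = $58.145472
Total = $871.850952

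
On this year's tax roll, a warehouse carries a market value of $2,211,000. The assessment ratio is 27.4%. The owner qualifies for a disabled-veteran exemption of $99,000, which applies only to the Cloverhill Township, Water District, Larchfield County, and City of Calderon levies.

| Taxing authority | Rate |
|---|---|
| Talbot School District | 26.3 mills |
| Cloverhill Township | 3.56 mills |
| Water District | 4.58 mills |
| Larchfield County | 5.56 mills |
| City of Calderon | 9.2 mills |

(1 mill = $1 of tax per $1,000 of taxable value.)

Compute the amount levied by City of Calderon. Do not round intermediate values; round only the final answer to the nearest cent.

$4,662.69

Assessed value = $2,211,000 × 0.274 = $605,814
City of Calderon taxable value = $605,814 − $99,000 = $506,814
City of Calderon levy = $506,814 × 0.0092 = $4,662.6888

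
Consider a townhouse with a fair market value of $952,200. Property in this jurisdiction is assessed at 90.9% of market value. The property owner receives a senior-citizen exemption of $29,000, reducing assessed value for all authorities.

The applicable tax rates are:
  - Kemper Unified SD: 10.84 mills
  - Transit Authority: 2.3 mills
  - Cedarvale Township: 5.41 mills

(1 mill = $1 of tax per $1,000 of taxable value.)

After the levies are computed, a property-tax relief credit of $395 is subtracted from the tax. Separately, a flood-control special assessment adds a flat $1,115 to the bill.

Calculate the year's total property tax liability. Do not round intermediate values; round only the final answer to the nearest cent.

$16,238.00

Assessed value = $952,200 × 0.909 = $865,549.8
Taxable value = $865,549.8 − $29,000 = $836,549.8
Kemper Unified SD: $836,549.8 × 0.01084 = $9,068.199832
Transit Authority: $836,549.8 × 0.0023 = $1,924.06454
Cedarvale Township: $836,549.8 × 0.00541 = $4,525.734418
Levies subtotal = $15,517.99879
After credit = $15,517.99879 − $395 = $15,122.99879
Total = $15,122.99879 + $1,115 = $16,237.99879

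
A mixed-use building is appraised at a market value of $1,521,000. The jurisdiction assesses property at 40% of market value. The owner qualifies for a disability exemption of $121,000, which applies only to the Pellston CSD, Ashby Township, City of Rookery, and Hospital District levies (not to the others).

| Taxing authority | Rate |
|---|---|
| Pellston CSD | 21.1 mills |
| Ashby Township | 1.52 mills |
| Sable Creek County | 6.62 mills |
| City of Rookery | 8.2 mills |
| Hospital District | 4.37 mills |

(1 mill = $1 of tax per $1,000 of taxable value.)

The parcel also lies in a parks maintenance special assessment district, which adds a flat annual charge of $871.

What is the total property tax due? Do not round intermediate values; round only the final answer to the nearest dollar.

$22,050

Assessed value = $1,521,000 × 0.4 = $608,400
Pellston CSD: ($608,400 − $121,000) × 0.0211 = $487,400 × 0.0211 = $10,284.14
Ashby Township: ($608,400 − $121,000) × 0.00152 = $487,400 × 0.00152 = $740.848
Sable Creek County: $608,400 × 0.00662 = $4,027.608
City of Rookery: ($608,400 − $121,000) × 0.0082 = $487,400 × 0.0082 = $3,996.68
Hospital District: ($608,400 − $121,000) × 0.00437 = $487,400 × 0.00437 = $2,129.938
Levies subtotal = $21,179.214
Total = $21,179.214 + $871 = $22,050.214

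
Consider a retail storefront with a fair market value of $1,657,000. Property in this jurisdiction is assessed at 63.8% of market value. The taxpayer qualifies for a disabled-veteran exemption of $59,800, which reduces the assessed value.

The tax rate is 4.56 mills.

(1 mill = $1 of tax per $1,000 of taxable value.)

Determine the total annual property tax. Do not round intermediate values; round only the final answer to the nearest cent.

Assessed value = $1,657,000 × 0.638 = $1,057,166
Taxable value = $1,057,166 − $59,800 = $997,366
Tax = $997,366 × 0.00456 = $4,547.98896

$4,547.99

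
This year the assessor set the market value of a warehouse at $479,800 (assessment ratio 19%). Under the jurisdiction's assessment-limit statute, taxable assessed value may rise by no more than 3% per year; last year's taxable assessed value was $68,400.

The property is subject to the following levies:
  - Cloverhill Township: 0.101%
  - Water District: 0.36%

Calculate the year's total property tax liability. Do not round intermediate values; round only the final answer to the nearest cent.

$324.78

Uncapped assessed value = $479,800 × 0.19 = $91,162
Cap limit = $68,400 × 1.03 = $70,452
Taxable assessed value = min($91,162, $70,452) = $70,452 (cap binds)
Cloverhill Township: $70,452 × 0.00101 = $71.15652
Water District: $70,452 × 0.0036 = $253.6272
Total = $324.78372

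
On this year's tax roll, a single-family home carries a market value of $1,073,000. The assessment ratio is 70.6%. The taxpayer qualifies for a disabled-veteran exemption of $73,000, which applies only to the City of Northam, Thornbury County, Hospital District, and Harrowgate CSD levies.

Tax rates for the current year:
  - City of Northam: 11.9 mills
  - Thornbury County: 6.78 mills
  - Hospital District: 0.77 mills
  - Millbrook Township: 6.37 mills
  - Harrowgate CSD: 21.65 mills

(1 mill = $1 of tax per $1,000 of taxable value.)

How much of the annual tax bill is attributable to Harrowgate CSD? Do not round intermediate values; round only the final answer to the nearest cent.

$14,820.25

Assessed value = $1,073,000 × 0.706 = $757,538
Harrowgate CSD taxable value = $757,538 − $73,000 = $684,538
Harrowgate CSD levy = $684,538 × 0.02165 = $14,820.2477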